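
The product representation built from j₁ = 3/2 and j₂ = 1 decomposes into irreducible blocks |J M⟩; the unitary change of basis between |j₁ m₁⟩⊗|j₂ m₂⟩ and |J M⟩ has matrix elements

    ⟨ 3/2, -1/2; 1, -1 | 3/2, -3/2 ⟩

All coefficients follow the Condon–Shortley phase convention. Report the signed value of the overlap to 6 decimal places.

+√(2/5) = +0.632456

j₁+j₂−J=1  J+j₁−j₂=2  J−j₁+j₂=1  j₁+j₂+J+1=5
(j₁±m₁, j₂±m₂, J±M) = (1,2,0,2,0,3)
P² = 8/5
sum k=0..0:
  [0] +1/2 = 1/2
S = 1/2
C² = P²·S² = 2/5 ; C = +0.632456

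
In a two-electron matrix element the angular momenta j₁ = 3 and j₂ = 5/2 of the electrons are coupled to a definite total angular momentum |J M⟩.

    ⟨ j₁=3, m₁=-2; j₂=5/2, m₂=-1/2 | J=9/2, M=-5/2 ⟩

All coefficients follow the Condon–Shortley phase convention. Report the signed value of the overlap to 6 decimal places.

√[10·1!5!4!/11! · 1!5!2!3!2!7!] = √(115200/11)
  +(−1)^0/∏(0,1,5,2,0,2)! = 1/480  (running 1/480)
  +(−1)^1/∏(1,0,4,1,1,3)! = -1/144  (running -7/1440)
⟨..|..⟩ = √(115200/11)·(-7/1440) = -0.497468

-0.497468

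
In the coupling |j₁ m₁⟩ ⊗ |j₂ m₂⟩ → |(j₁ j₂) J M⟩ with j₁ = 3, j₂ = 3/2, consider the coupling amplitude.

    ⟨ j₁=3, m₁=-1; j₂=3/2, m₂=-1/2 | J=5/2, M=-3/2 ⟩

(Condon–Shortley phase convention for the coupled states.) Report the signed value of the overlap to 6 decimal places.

−√(7/20) ≈ -0.591608

√[6·2!4!1!/8! · 2!4!1!2!1!4!] = √(576/35)
  +(−1)^0/∏(0,2,4,1,0,0)! = 1/48  (running 1/48)
  +(−1)^1/∏(1,1,3,0,1,1)! = -1/6  (running -7/48)
⟨..|..⟩ = √(576/35)·(-7/48) = -0.591608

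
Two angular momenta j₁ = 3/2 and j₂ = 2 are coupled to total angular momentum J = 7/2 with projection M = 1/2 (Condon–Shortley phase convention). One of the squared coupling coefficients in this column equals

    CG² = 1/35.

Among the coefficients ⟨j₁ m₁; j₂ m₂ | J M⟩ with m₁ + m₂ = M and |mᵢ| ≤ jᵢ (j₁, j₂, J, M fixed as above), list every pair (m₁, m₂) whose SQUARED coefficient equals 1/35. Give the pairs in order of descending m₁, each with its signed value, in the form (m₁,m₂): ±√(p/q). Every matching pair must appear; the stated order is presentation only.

(-3/2,2): +√(1/35)

Admissible pairs with m₁+m₂ = M = 1/2: (-3/2,2), (-1/2,1), (1/2,0), (3/2,-1)
  (m₁,m₂)=(3/2,-1): CG² = 4/35, CG = +√(4/35)
  (m₁,m₂)=(1/2,0): CG² = 18/35, CG = +√(18/35)
  (m₁,m₂)=(-1/2,1): CG² = 12/35, CG = +√(12/35)
  (m₁,m₂)=(-3/2,2): CG² = 1/35, CG = +√(1/35)   ← matches the target
Pairs with CG² = 1/35: (-3/2,2): +√(1/35)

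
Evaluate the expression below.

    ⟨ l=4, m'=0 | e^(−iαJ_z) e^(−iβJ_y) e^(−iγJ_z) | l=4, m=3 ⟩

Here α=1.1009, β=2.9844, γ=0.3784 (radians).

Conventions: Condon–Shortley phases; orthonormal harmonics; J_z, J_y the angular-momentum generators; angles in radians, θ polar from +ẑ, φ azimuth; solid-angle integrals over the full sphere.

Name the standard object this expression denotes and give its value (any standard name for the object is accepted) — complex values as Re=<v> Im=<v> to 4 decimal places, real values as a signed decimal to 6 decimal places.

Wigner D-matrix element, Re=-0.0024 Im=0.0051

This is a Wigner D-matrix element — the rotation-matrix element ⟨l m'| R(α,β,γ) |l m⟩ in the angular-momentum basis.
First d^4_{0,3}(β=2.9844), then the phase factors e^{-i(0)α} and e^{-i(3)γ}:
With c≡cos(β/2)=0.078515 and s≡sin(β/2)=0.996913, N=[24·24·5040·1]^{1/2}=1703.830978
The bounds max(0,m−m')=3 and min(l+m,l−m')=4 give 2 terms
  k=3: (−1)^0·1703.8310/(144)·0.0785^5·0.9969^3 = +0.000035
  k=4: (−1)^1·1703.8310/(144)·0.0785^3·0.9969^5 = -0.005639
d^4_{0,3}(2.9844) = +0.000035 -0.005639 = -0.005604
D = (+1.000000+0.000000i)·(-0.005604)·(+0.421951-0.906619i) = -0.002365+0.005081i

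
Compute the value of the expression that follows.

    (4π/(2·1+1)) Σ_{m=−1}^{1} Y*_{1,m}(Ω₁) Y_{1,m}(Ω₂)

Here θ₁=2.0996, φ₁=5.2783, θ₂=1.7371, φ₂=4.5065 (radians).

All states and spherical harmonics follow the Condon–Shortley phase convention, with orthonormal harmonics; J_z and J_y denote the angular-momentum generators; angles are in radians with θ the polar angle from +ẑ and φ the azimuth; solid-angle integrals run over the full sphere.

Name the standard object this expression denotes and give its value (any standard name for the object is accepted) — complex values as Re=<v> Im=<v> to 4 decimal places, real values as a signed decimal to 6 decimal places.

This sum is the spherical-harmonic addition theorem: it equals the Legendre polynomial P_l(cos γ) of the angle γ between the two directions.
Term-by-term m-sum for l=1 (normalisation 4π/3 = 4.188790):
  term(m=-1) = (0.072841, 0.070887)   from Y*(Ω₁)=(0.159946, -0.251798), Y(Ω₂)=(-0.069657, 0.333531)
  term(m=+0) = (0.019938, 0.000000)   from Y*(Ω₁)=(-0.246500, -0.000000), Y(Ω₂)=(-0.080882, 0.000000)
  term(m=+1) = (0.072841, -0.070887)   from Y*(Ω₁)=(-0.159946, -0.251798), Y(Ω₂)=(0.069657, 0.333531)
Σ over m = (0.165620, 0.000000); ×(4π/3) → (0.693746, 0.000000). Real part: 0.693746

Legendre polynomial (addition theorem), +0.693746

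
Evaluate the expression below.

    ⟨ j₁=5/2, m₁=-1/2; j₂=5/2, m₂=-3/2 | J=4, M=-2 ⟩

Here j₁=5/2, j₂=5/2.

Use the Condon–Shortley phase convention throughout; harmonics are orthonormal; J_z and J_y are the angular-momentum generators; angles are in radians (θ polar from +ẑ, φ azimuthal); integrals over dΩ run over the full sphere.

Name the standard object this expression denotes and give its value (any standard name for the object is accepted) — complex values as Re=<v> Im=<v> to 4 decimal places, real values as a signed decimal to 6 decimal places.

This is a Clebsch–Gordan (vector-coupling) coefficient.
triangle: 1!*4!*4!/10! = 576/3628800
(j±m)!: 2!*3!*1!*4!*2!*6! = 414720
prefactor² = (2J+1)*Δ*N² = 20736/35
  k=0: +1/(0!*1!*3!*1!*1!*3!) = 1/36
  k=1: −1/(1!*0!*2!*0!*2!*4!) = -1/96
Σ = 5/288  ⇒  CG² = 20736/35*(5/288)² = 5/28
CG = +√(5/28) = +0.422577

Clebsch–Gordan coefficient, +√(5/28) ≈ +0.422577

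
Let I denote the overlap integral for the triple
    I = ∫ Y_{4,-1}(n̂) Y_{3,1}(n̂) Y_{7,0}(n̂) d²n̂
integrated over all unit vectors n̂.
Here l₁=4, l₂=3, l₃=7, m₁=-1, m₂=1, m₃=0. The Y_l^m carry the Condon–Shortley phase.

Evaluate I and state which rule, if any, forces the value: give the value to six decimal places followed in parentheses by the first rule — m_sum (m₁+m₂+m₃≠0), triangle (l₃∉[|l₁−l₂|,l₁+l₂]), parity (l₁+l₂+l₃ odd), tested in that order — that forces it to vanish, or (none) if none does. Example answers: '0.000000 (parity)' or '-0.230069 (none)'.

Rules hold: Σm=0, L=14 even, 1≤7≤7.
N = 9·7·15 = 945
Δ = 0!·8!·6!/15! = 1/45045
Racah Σ t=0..0: t=0:+1/20736 = 1/20736
⇒ 3j(4 3 7; 0 0 0)² = 35/1287, sgn -1
Racah Σ t=0..0: t=0:+1/34560 = 1/34560
⇒ 3j(4 3 7; -1 1 0)² = 7/429, sgn -1
4πI² = N·(3j₀)²·(3jₘ)² = 8575/20449
I = +1·√(0.419336/4π) = 0.18267373
No selection rule forces the value: the integral is nonzero (none).

0.182674 (none)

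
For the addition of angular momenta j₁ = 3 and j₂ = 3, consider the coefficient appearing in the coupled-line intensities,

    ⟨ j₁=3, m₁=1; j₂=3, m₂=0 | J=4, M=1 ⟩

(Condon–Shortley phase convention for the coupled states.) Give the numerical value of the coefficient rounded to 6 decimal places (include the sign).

√[9·2!4!4!/11! · 4!2!3!3!5!3!] = √(124416/385)
  +(−1)^0/∏(0,2,2,3,2,1)! = 1/48  (running 1/48)
  +(−1)^1/∏(1,1,1,2,3,2)! = -1/24  (running -1/48)
  +(−1)^2/∏(2,0,0,1,4,3)! = 1/288  (running -5/288)
⟨..|..⟩ = √(124416/385)·(-5/288) = -0.312094

-0.312094  (= −√(15/154))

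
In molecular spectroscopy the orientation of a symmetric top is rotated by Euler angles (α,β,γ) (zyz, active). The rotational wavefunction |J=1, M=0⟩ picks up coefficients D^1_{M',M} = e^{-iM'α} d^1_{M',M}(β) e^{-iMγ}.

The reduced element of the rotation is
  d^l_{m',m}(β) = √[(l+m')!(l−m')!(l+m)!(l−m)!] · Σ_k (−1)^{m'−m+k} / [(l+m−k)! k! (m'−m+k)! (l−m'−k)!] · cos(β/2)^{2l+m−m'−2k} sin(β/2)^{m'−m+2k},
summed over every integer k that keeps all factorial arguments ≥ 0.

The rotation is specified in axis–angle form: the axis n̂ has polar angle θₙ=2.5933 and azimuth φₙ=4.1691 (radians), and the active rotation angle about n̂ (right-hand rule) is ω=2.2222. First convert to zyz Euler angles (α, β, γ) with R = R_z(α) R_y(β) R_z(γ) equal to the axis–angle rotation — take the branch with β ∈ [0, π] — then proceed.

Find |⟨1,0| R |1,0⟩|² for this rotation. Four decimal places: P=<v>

Axis–angle → zyz. n̂ = (sinθₙcosφₙ, sinθₙsinφₙ, cosθₙ) = (-0.269453, -0.446180, -0.853416), ω = 2.2222.
R = I cosω + sinω [n̂]ₓ + (1−cosω) n̂n̂ᵀ gives
  R = [-0.489678, +0.871782, +0.014560; -0.485548, -0.286525, +0.825922; +0.724195, +0.397366, +0.563597]
β = atan2(√(R₁₃²+R₂₃²), R₃₃) = 0.972063; α = atan2(R₂₃, R₁₃) mod 2π = 1.553170; γ = atan2(R₃₂, −R₃₁) mod 2π = 2.639748
Split into d^1_{0,0}(β=0.9721) × two z-phases.
Half-angle: c=0.884194, s=0.467121. N=√(1·1·1·1)=1.000000
The bounds max(0,m−m')=0 and min(l+m,l−m')=1 give 2 terms
  k=0: (−1)^0·1.0000/(1)·0.8842^2·0.4671^0 = +0.781798
  k=1: (−1)^1·1.0000/(1)·0.8842^0·0.4671^2 = -0.218202
d^1_{0,0}(0.9721) = +0.781798 -0.218202 = +0.563597
|D^1_{0,0}|² = |d^1_{0,0}(β)|² = (+0.563597)² = 0.317641 (the z-rotation phases have unit modulus)

P=0.3176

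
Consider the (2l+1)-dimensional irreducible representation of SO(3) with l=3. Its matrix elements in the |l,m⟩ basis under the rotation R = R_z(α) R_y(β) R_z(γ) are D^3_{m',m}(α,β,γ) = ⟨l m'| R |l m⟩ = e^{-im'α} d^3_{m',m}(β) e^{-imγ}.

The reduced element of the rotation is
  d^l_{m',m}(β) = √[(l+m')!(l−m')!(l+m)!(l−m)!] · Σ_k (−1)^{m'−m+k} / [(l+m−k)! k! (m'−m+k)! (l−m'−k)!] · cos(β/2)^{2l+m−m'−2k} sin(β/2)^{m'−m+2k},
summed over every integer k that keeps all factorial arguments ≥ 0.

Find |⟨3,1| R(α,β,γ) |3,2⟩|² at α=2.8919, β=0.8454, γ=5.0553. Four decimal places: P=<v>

D^3_{1,2}(2.8919,0.8454,5.0553) = e^{-i·1·2.8919}·d^3_{1,2}(0.8454)·e^{-i·2·5.0553}. Compute d first:
c=cos(0.845400/2)=0.911985, s=sin(0.845400/2)=0.410224; N=√[24·2·120·1]=75.894664
k: max(0,(2)−(1))=1 … min(3+(2),3−(1))=2
  k=1: (−1)^0·75.8947/(24)·0.9120^5·0.4102^1 = +0.818388
  k=2: (−1)^1·75.8947/(12)·0.9120^3·0.4102^3 = -0.331174
d^3_{1,2}(0.8454) = +0.818388 -0.331174 = +0.487213
|D^3_{1,2}|² = |d^3_{1,2}(β)|² = (+0.487213)² = 0.237377 (the z-rotation phases have unit modulus)

P=0.2374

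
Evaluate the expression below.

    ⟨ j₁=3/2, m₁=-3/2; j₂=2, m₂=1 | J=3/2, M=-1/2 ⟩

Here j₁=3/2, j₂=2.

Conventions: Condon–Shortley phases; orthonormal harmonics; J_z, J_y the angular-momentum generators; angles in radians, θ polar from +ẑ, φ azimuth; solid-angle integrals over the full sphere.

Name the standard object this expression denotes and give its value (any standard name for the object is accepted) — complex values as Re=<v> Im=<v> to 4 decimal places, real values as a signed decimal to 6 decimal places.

Clebsch–Gordan coefficient, +√(2/5) ≈ +0.632456

This is a Clebsch–Gordan (vector-coupling) coefficient.
triangle: 2!×1!×2!/6! = 4/720
(j±m)!: 0!×3!×3!×1!×1!×2! = 72
prefactor² = (2J+1)×Δ×N² = 8/5
  k=2: +1/(2!×0!×1!×1!×0!×1!) = 1/2
Σ = 1/2  ⇒  CG² = 8/5×(1/2)² = 2/5
CG = +√(2/5) = +0.632456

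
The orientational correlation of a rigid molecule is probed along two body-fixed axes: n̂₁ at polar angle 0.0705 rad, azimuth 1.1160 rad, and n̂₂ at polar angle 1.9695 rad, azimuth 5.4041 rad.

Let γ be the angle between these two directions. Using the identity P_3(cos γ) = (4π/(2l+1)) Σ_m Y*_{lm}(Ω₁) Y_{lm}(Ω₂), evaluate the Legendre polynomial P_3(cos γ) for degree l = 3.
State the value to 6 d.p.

0.443602

Summing Y*_{l m}(θ₁,φ₁)·Y_{l m}(θ₂,φ₂) over m ∈ [−3, 3]; prefactor 4π/(2·3+1) = 1.795196:
  m=-3: (-0.000143-0.000030i) × (-0.285891+0.157797i) = +0.000046-0.000014i  (running Σ = +0.000046-0.000014i)
  m=-2: (-0.003106+0.003992i) × (+0.062769-0.331063i) = +0.001127+0.001279i  (running Σ = +0.001172+0.001265i)
  m=-1: (+0.039753+0.081298i) × (-0.046812-0.056521i) = +0.002734-0.006053i  (running Σ = +0.003906-0.004788i)
  m=0: (+0.735263-0.000000i) × (+0.325451+0.000000i) = +0.239292+0.000000i  (running Σ = +0.243199-0.004788i)
  m=1: (-0.039753+0.081298i) × (+0.046812-0.056521i) = +0.002734+0.006053i  (running Σ = +0.245933+0.001265i)
  m=2: (-0.003106-0.003992i) × (+0.062769+0.331063i) = +0.001127-0.001279i  (running Σ = +0.247059-0.000014i)
  m=3: (+0.000143-0.000030i) × (+0.285891+0.157797i) = +0.000046+0.000014i  (running Σ = +0.247105+0.000000i)
Total Σ_m = +0.247105+0.000000i. Multiply by 1.795196: +0.443602+0.000000i. P_3(cos γ) = 0.443602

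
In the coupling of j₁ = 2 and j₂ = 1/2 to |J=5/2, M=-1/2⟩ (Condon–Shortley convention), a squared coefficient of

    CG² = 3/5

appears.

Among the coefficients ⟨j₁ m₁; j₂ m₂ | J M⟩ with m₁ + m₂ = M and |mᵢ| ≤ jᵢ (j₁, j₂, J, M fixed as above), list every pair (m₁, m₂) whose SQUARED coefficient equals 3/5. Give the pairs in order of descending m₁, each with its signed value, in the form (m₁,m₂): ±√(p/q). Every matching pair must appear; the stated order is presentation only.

(0,-1/2): +√(3/5)

Admissible pairs with m₁+m₂ = M = -1/2: (-1,1/2), (0,-1/2)
  (m₁,m₂)=(0,-1/2): CG² = 3/5, CG = +√(3/5)   ← matches the target
  (m₁,m₂)=(-1,1/2): CG² = 2/5, CG = +√(2/5)
Pairs with CG² = 3/5: (0,-1/2): +√(3/5)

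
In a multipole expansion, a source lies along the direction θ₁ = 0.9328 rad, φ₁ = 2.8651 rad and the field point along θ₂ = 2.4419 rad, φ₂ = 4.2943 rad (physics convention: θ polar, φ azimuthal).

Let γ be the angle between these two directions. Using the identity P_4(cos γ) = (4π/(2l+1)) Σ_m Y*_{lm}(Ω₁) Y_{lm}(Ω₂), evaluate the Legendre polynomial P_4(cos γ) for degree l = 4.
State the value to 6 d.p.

-0.080271

Summing Y*_{l m}(θ₁,φ₁)·Y_{l m}(θ₂,φ₂) over m ∈ [−4, 4]; prefactor 4π/(2·4+1) = 1.396263:
  m=-4: Y*=+0.082599-0.164712i  Y=-0.007716+0.075718i  product +0.011834+0.007525i
  m=-3: Y*=-0.260931+0.285012i  Y=-0.243034+0.079604i  product +0.040727-0.090039i
  m=-2: Y*=+0.272422-0.168144i  Y=-0.287997-0.318839i  product -0.132068-0.038434i
  m=-1: Y*=+0.112558-0.031940i  Y=+0.103813-0.233664i  product +0.004222-0.029616i
  m=+0: Y*=-0.342502-0.000000i  Y=-0.271762+0.000000i  product +0.093079+0.000000i
  m=+1: Y*=-0.112558-0.031940i  Y=-0.103813-0.233664i  product +0.004222+0.029616i
  m=+2: Y*=+0.272422+0.168144i  Y=-0.287997+0.318839i  product -0.132068+0.038434i
  m=+3: Y*=+0.260931+0.285012i  Y=+0.243034+0.079604i  product +0.040727+0.090039i
  m=+4: Y*=+0.082599+0.164712i  Y=-0.007716-0.075718i  product +0.011834-0.007525i
Σ over m = -0.057490+0.000000i; ×(4π/9) → -0.080271+0.000000i. Real part: -0.080271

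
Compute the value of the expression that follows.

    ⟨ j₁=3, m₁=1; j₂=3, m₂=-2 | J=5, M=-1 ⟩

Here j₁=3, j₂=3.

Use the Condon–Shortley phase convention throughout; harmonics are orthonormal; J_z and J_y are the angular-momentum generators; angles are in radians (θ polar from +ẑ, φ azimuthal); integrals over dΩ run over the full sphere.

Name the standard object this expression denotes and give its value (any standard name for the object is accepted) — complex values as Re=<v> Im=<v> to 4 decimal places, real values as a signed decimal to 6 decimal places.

Clebsch–Gordan coefficient, +√(9/28) ≈ +0.566947

This is a Clebsch–Gordan (vector-coupling) coefficient.
triangle: 1!×5!×5!/12! = 14400/479001600
(j±m)!: 4!×2!×1!×5!×4!×6! = 99532800
prefactor² = (2J+1)×Δ×N² = 230400/7
  k=0: +1/(0!×1!×2!×1!×3!×4!) = 1/288
  k=1: −1/(1!×0!×1!×0!×4!×5!) = -1/2880
Σ = 1/320  ⇒  CG² = 230400/7×(1/320)² = 9/28
CG = +√(9/28) = +0.566947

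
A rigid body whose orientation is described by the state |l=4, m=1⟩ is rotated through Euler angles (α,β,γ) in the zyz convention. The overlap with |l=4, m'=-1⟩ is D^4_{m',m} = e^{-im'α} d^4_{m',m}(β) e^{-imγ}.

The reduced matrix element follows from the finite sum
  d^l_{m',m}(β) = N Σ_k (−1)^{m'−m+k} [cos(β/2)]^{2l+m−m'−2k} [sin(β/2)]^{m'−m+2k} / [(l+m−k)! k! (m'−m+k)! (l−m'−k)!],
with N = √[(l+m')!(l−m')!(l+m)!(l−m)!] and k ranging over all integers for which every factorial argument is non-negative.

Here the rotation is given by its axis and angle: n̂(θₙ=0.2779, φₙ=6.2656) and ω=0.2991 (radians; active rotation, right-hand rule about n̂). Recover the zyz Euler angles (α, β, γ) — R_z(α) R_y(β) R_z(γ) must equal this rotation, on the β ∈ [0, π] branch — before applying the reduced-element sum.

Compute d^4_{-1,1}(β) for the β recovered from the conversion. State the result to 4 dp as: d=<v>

d=0.0165

Axis–angle → zyz. n̂ = (sinθₙcosφₙ, sinθₙsinφₙ, cosθₙ) = (+0.274294, -0.004824, +0.961634), ω = 0.2991.
R = I cosω + sinω [n̂]ₓ + (1−cosω) n̂n̂ᵀ gives
  R = [+0.958942, -0.283414, +0.010289; +0.283297, +0.955603, -0.081030; +0.013132, +0.080618, +0.996659]
β = atan2(√(R₁₃²+R₂₃²), R₃₃) = 0.081771; α = atan2(R₂₃, R₁₃) mod 2π = 4.838696; γ = atan2(R₃₂, −R₃₁) mod 2π = 1.732274
d^4_{-1,1}(β=0.0818) via the finite sum:
Half-angle: c=0.999164, s=0.040874. N=√(6·120·120·6)=720.000000
Admissible k: 2..5 (factorial args all ≥0)
  k=2: (−1)^0·720.0000/(72)·0.9992^6·0.0409^2 = +0.016623
  k=3: (−1)^1·720.0000/(24)·0.9992^4·0.0409^4 = -0.000083
  k=4: (−1)^2·720.0000/(48)·0.9992^2·0.0409^6 = +0.000000
  k=5: (−1)^3·720.0000/(720)·0.9992^0·0.0409^8 = -0.000000
d^4_{-1,1}(0.0818) = +0.016623 -0.000083 +0.000000 -0.000000 = +0.016540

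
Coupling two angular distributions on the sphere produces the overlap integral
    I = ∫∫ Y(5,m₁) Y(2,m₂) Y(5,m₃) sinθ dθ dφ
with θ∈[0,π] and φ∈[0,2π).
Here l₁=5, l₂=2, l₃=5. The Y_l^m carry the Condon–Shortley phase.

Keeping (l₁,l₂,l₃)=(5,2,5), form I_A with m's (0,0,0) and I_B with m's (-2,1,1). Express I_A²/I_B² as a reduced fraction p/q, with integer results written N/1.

50/21

l's match ⇒ only the (l;m) 3-j factors differ between A and B.
A: triangle coeff Δ(5,2,5) = 1/38610; Σ_t [0,2]: t=0:+1/2880 t=1:−1/576 t=2:+1/2880 = -1/960; (3j)²=10/429 [(5 2 5; 0 0 0)], sign=+1
B: triangle coeff Δ(5,2,5) = 1/38610; Σ_t [1,2]: t=1:−1/2880 t=2:+1/1440 = 1/2880; (3j)²=7/715 [(5 2 5; -2 1 1)], sign=+1
I_A²/I_B² = (10/429)/(7/715) = 50/21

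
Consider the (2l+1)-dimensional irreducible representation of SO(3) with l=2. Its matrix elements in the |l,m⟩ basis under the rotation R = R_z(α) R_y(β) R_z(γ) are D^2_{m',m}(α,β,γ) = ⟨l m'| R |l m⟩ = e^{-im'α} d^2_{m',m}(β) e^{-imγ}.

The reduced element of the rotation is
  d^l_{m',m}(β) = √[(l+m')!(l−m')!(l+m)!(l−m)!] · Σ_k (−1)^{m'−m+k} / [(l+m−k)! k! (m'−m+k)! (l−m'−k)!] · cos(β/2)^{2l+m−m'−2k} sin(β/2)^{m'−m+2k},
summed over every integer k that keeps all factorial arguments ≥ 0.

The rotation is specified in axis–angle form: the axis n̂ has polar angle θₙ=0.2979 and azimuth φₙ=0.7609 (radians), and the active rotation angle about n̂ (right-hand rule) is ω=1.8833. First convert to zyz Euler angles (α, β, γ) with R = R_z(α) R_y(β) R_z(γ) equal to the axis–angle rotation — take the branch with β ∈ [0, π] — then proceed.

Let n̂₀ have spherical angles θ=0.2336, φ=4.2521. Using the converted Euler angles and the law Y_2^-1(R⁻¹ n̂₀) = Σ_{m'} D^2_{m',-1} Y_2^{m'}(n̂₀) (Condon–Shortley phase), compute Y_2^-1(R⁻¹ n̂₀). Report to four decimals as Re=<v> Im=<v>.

Re=-0.0645 Im=-0.3630

Axis–angle → zyz. n̂ = (sinθₙcosφₙ, sinθₙsinφₙ, cosθₙ) = (+0.212567, +0.202399, +0.955955), ω = 1.8833.
R = I cosω + sinω [n̂]ₓ + (1−cosω) n̂n̂ᵀ gives
  R = [-0.248366, -0.853404, +0.458274; +0.965906, -0.253882, +0.050698; +0.073082, +0.455241, +0.887364]
β = atan2(√(R₁₃²+R₂₃²), R₃₃) = 0.479201; α = atan2(R₂₃, R₁₃) mod 2π = 0.110180; γ = atan2(R₃₂, −R₃₁) mod 2π = 1.729973
Need the full column D^2_{m',-1} for m'=−2..2 at α=0.1102, β=0.4792, γ=1.7300.
cos(β/2)=0.971433, sin(β/2)=0.237314
d^2_{-2,-1}: single k=1 term ⇒ +0.435103;  D = -0.161201+0.404140i
d^2_{-1,-1}: k∈[0..1] ⇒ +0.890535 -0.159439 = +0.731096;  D = -0.194553+0.704735i
d^2_{0,-1}: k∈[0..1] ⇒ -0.532891 +0.031802 = -0.501088;  D = +0.079425-0.494754i
d^2_{1,-1}: k∈[0..1] ⇒ +0.159439 -0.003172 = +0.156267;  D = -0.007653+0.156080i
d^2_{2,-1}: single k=0 term ⇒ -0.025967;  D = -0.001588-0.025918i
Y_2^{m'}(θ=0.2336,φ=4.2521) and Σ D·Y over m':
  (-0.1612+0.4041i)·(-0.0125-0.0165i)  (-0.1946+0.7047i)·(-0.0773+0.1559i)  (+0.0794-0.4948i)·(+0.5801+0.0000i)  (-0.0077+0.1561i)·(+0.0773+0.1559i)  (-0.0016-0.0259i)·(-0.0125+0.0165i)
Y_2^-1(R⁻¹ n̂) = -0.064531-0.363025i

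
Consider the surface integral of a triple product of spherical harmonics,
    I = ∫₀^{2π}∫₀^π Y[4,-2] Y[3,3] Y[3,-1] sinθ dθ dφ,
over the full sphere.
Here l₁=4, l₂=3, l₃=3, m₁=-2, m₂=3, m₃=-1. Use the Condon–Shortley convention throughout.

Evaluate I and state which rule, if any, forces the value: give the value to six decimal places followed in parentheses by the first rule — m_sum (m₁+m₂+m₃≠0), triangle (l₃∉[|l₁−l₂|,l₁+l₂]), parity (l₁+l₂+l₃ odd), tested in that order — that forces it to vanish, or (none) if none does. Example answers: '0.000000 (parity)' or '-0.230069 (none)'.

m-sum 0 ✓  L=10 even ✓  1≤3≤7 ✓
Π(2lᵢ+1) = 9×7×7 = 441
triangle coeff Δ(4,3,3) = 1/34650
Σ_t [1,3]: t=1:−1/72 t=2:+1/16 t=3:−1/72 = 5/144
(3j)²=2/77 [(4 3 3; 0 0 0)], sign=-1
Σ_t [4,4]: t=4:+1/192 = 1/192
(3j)²=3/77 [(4 3 3; -2 3 -1)], sign=+1
⇒ 4πI² = 54/121
I = (-1)√(54/121/(4π)) = -0.18845135
No selection rule forces the value: the integral is nonzero (none).

-0.188451 (none)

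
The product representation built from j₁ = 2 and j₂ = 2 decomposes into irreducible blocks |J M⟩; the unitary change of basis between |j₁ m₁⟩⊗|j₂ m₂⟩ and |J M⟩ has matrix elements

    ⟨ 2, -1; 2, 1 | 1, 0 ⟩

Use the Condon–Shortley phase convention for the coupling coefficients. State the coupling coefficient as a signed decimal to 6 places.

triangle: 3!×1!×1!/6! = 6/720
(j±m)!: 1!×3!×3!×1!×1!×1! = 36
prefactor² = (2J+1)×Δ×N² = 9/10
  k=2: +1/(2!×1!×1!×1!×0!×0!) = 1/2
  k=3: −1/(3!×0!×0!×0!×1!×1!) = -1/6
Σ = 1/3  ⇒  CG² = 9/10×(1/3)² = 1/10
CG = +√(1/10) = +0.316228

+√(1/10) ≈ +0.316228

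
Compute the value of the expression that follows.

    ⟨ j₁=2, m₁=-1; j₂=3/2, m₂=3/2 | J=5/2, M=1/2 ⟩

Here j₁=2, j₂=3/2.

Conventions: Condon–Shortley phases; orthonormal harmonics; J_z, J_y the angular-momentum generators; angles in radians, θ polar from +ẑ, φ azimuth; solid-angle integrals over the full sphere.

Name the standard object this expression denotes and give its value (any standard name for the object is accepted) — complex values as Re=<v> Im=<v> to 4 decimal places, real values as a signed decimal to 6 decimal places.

Clebsch–Gordan coefficient, −√(27/70) ≈ -0.621059

This is a Clebsch–Gordan (vector-coupling) coefficient.
j₁+j₂−J=1  J+j₁−j₂=3  J−j₁+j₂=2  j₁+j₂+J+1=7
(j₁±m₁, j₂±m₂, J±M) = (1,3,3,0,3,2)
P² = 216/35
sum k=1..1:
  [1] −1/4 = -1/4
S = -1/4
C² = P²·S² = 27/70 ; C = -0.621059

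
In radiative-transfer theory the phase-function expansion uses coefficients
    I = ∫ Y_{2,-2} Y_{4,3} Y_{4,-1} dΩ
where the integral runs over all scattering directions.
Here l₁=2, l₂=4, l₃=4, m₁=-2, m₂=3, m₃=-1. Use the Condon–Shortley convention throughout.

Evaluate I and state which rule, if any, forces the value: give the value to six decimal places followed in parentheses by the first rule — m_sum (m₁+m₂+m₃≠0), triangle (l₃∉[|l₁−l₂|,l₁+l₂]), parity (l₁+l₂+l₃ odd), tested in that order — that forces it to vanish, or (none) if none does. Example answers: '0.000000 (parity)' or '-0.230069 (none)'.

Rules hold: Σm=0, L=10 even, 2≤4≤6.
N = 5·9·9 = 405
Δ = 2!·2!·6!/11! = 1/13860
Racah Σ t=0..2: t=0:+1/192 t=1:−1/36 t=2:+1/192 = -5/288
⇒ 3j(2 4 4; 0 0 0)² = 20/693, sgn -1
Racah Σ t=2..2: t=2:+1/480 = 1/480
⇒ 3j(2 4 4; -2 3 -1)² = 3/110, sgn -1
4πI² = N·(3j₀)²·(3jₘ)² = 270/847
I = +1·√(0.318772/4π) = 0.15927046
No selection rule forces the value: the integral is nonzero (none).

0.159270 (none)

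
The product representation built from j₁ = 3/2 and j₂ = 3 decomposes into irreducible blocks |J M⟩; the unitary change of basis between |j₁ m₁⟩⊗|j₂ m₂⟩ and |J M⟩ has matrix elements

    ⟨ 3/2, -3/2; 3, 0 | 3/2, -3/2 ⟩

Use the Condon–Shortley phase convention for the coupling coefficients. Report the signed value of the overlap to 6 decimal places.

triangle: 3!*0!*3!/7! = 36/5040
(j±m)!: 0!*3!*3!*3!*0!*3! = 1296
prefactor² = (2J+1)*Δ*N² = 1296/35
  k=3: −1/(3!*0!*0!*0!*0!*3!) = -1/36
Σ = -1/36  ⇒  CG² = 1296/35*(-1/36)² = 1/35
CG = −√(1/35) = -0.169031

-0.169031  (= −√(1/35))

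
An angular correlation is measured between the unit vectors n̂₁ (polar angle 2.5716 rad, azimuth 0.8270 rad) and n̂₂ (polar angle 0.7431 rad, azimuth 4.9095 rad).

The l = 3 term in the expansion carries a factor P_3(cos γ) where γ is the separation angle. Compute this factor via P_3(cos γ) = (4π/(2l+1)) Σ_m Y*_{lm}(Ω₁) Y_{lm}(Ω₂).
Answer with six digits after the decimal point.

Expand P_3 via completeness: Σ_{m} conj(Y_{3,m}) at Ω₁ times Y_{3,m} at Ω₂ —
  m=-3: Y*=(-0.051769, 0.040227)  Y=(-0.072034, -0.107275)  product (0.008044, 0.002656)
  m=-2: Y*=(0.020823, -0.249683)  Y=(-0.318064, 0.132314)  product (0.026414, 0.082170)
  m=-1: Y*=(0.300402, 0.326497)  Y=(0.073277, 0.366926)  product (-0.097788, 0.134150)
  m=+0: Y*=(-0.170920, -0.000000)  Y=(-0.079351, 0.000000)  product (0.013563, 0.000000)
  m=+1: Y*=(-0.300402, 0.326497)  Y=(-0.073277, 0.366926)  product (-0.097788, -0.134150)
  m=+2: Y*=(0.020823, 0.249683)  Y=(-0.318064, -0.132314)  product (0.026414, -0.082170)
  m=+3: Y*=(0.051769, 0.040227)  Y=(0.072034, -0.107275)  product (0.008044, -0.002656)
Accumulated sum (-0.113096, -0.000000); after 4π/(2l+1) scaling, (-0.203030, -0.000000) ⇒ P_3 = -0.203030

-0.203030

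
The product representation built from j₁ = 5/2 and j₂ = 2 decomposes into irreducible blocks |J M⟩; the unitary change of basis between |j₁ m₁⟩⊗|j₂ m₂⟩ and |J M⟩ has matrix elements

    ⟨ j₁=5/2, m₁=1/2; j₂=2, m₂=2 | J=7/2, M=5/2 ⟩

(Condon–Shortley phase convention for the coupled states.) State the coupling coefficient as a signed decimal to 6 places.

√[8·1!4!3!/9! · 3!2!4!0!6!1!] = √(4608/7)
  +(−1)^1/∏(1,0,1,3,3,0)! = -1/36  (running -1/36)
⟨..|..⟩ = √(4608/7)·(-1/36) = -0.712697

-0.712697  (= −√(32/63))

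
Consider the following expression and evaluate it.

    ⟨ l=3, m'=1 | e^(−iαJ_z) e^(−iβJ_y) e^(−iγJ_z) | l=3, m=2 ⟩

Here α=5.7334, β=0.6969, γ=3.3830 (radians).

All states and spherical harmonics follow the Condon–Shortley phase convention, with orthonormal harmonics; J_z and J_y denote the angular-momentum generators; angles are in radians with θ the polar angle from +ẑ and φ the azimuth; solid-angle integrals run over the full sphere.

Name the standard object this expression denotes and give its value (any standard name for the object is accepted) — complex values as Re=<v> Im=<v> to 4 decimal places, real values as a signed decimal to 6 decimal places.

This is a Wigner D-matrix element — the rotation-matrix element ⟨l m'| R(α,β,γ) |l m⟩ in the angular-momentum basis.
First d^3_{1,2}(β=0.6969), then the phase factors e^{-i(1)α} and e^{-i(2)γ}:
c=cos(0.696900/2)=0.939903, s=sin(0.696900/2)=0.341441; N=√[24·2·120·1]=75.894664
k∈{1,2} keeps every argument non-negative
  k=1: (−1)^0·75.8947/(24)·0.9399^5·0.3414^1 = +0.792012
  k=2: (−1)^1·75.8947/(12)·0.9399^3·0.3414^3 = -0.209039
d^3_{1,2}(0.6969) = +0.792012 -0.209039 = +0.582972
Attach z-rotation phases: D = e^{-i(1)(5.7334)}·(+0.582972)·e^{-i(2)(3.3830)} = +0.581666+0.039013i

Wigner D-matrix element, Re=0.5817 Im=0.0390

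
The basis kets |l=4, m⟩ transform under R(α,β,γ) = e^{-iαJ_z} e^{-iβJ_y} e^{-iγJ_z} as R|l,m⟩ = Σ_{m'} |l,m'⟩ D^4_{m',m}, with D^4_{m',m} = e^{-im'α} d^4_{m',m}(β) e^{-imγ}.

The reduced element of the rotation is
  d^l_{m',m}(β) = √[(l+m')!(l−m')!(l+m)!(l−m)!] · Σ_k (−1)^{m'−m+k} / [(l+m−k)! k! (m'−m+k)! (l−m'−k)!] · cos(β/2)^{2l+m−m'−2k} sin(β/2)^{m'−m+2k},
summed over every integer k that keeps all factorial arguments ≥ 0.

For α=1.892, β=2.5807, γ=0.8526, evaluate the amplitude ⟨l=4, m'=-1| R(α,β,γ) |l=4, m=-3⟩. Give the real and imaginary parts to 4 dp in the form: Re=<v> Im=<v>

Re=0.0163 Im=0.0607

Split into d^4_{-1,-3}(β=2.5807) × two z-phases.
Half-angle: c=0.276785, s=0.960932. N=√(6·120·1·5040)=1904.940944
k∈{0,1} keeps every argument non-negative
  k=0: (−1)^2·1904.9409/(240)·0.2768^6·0.9609^2 = +0.003295
  k=1: (−1)^3·1904.9409/(144)·0.2768^4·0.9609^4 = -0.066200
d^4_{-1,-3}(2.5807) = +0.003295 -0.066200 = -0.062904
Attach z-rotation phases: D = e^{-i(-1)(1.8920)}·(-0.062904)·e^{-i(-3)(0.8526)} = +0.016329+0.060748i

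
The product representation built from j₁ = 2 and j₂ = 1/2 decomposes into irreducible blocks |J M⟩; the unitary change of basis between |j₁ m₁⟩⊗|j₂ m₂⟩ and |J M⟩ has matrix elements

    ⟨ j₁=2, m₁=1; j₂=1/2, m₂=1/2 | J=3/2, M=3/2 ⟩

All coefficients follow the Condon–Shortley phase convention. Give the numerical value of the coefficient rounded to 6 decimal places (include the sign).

−√(1/5) ≈ -0.447214

√[4·1!3!0!/5! · 3!1!1!0!3!0!] = √(36/5)
  +(−1)^1/∏(1,0,0,0,3,0)! = -1/6  (running -1/6)
⟨..|..⟩ = √(36/5)·(-1/6) = -0.447214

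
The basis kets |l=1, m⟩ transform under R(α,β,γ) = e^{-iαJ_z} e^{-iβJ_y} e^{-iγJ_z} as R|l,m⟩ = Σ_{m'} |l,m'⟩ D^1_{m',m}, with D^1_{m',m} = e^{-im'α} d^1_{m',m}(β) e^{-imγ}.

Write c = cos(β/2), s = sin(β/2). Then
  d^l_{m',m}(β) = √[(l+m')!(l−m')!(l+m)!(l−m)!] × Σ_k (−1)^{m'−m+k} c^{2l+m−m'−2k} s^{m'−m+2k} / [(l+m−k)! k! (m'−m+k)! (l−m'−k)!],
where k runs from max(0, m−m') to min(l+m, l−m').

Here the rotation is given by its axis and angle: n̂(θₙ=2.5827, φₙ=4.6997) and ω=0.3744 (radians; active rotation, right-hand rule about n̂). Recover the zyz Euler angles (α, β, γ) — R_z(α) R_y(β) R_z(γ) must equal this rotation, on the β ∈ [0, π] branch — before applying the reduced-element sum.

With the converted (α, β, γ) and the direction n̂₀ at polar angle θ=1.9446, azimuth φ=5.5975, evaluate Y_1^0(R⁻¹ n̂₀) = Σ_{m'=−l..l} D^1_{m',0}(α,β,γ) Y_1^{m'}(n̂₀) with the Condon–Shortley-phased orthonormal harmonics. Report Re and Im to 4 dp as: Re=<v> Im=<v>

Axis–angle → zyz. n̂ = (sinθₙcosφₙ, sinθₙsinφₙ, cosθₙ) = (-0.006728, -0.530205, -0.847843), ω = 0.3744.
R = I cosω + sinω [n̂]ₓ + (1−cosω) n̂n̂ᵀ gives
  R = [+0.930730, +0.310315, -0.193508; -0.309821, +0.950201, +0.033601; +0.194299, +0.028680, +0.980523]
β = atan2(√(R₁₃²+R₂₃²), R₃₃) = 0.197689; α = atan2(R₂₃, R₁₃) mod 2π = 2.969667; γ = atan2(R₃₂, −R₃₁) mod 2π = 2.995045
Need the full column D^1_{m',0} for m'=−1..1 at α=2.9697, β=0.1977, γ=2.9950.
cos(β/2)=0.995119, sin(β/2)=0.098684
d^1_{-1,0}: single k=1 term ⇒ +0.138879;  D = -0.136831+0.023759i
d^1_{0,0}: k∈[0..1] ⇒ +0.990262 -0.009738 = +0.980523;  D = +0.980523+0.000000i
d^1_{1,0}: single k=0 term ⇒ -0.138879;  D = +0.136831+0.023759i
Y_1^{m'}(θ=1.9446,φ=5.5975) and Σ D·Y over m':
  (-0.1368+0.0238i)·(+0.2489+0.2037i)  (+0.9805+0.0000i)·(-0.1784+0.0000i)  (+0.1368+0.0238i)·(-0.2489+0.2037i)
Y_1^0(R⁻¹ n̂) = -0.252746+0.000000i

Re=-0.2527 Im=0.0000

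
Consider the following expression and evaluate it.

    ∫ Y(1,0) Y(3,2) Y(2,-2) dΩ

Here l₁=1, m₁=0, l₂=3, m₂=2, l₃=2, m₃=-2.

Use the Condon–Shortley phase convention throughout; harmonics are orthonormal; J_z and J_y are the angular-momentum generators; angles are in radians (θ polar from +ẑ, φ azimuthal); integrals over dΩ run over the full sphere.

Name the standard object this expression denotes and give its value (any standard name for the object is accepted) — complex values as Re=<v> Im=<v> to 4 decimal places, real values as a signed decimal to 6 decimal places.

This is a Gaunt coefficient — the integral of a triple product of spherical harmonics over the sphere.
Checks pass: Σm=0; 6 even; l₃=2∈[2,4].
(2·1+1)(2·3+1)(2·2+1) = 105
Δ: 2! 0! 4! / 7! → 1/105
sum: t=1:−1/4 = -1/4
3j²(1 3 2; 0 0 0) = Δ·Π!·Σ² = 3/35  (sign -1)
sum: t=1:−1/24 = -1/24
3j²(1 3 2; 0 2 -2) = Δ·Π!·Σ² = 1/21  (sign -1)
combine: 4πI² = 105·3/35·1/21 = 3/7
take √, sign +1: I = 0.18467439

Gaunt coefficient, +0.184674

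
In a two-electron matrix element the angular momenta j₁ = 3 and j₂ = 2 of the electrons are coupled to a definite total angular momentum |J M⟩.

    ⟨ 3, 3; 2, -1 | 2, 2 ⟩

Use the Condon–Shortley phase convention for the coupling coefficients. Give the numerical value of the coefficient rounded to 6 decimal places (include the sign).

√[5·3!3!1!/8! · 6!0!1!3!4!0!] = √(3240/7)
  +(−1)^0/∏(0,3,0,1,3,0)! = 1/36  (running 1/36)
⟨..|..⟩ = √(3240/7)·(1/36) = +0.597614

+0.597614  (= +√(5/14))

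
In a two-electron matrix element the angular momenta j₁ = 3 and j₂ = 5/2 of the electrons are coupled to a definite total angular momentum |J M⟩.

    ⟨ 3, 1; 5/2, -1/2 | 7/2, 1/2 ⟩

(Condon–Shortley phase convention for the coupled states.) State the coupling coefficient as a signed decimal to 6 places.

√[8·2!4!3!/10! · 4!2!2!3!4!3!] = √(9216/175)
  +(−1)^0/∏(0,2,2,2,2,1)! = 1/16  (running 1/16)
  +(−1)^1/∏(1,1,1,1,3,2)! = -1/12  (running -1/48)
  +(−1)^2/∏(2,0,0,0,4,3)! = 1/288  (running -5/288)
⟨..|..⟩ = √(9216/175)·(-5/288) = -0.125988

-0.125988  (= −√(1/63))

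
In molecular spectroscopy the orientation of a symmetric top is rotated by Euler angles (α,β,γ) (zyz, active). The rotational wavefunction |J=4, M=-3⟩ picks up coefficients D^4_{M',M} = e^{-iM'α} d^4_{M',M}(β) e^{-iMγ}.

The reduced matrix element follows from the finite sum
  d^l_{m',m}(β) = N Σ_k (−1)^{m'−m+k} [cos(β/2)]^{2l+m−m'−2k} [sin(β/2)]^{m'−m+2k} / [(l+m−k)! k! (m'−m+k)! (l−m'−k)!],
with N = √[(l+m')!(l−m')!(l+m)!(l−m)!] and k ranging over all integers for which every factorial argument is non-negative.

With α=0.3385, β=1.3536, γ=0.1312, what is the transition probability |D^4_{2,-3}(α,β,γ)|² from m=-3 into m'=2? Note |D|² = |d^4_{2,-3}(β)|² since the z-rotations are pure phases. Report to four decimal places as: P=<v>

P=0.1618

Split into d^4_{2,-3}(β=1.3536) × two z-phases.
Half-angle: c=0.779581, s=0.626302. N=√(720·2·1·5040)=2693.993318
k∈{0,1} keeps every argument non-negative
  k=0: (−1)^5·2693.9933/(240)·0.7796^3·0.6263^5 = -0.512491
  k=1: (−1)^6·2693.9933/(720)·0.7796^1·0.6263^7 = +0.110258
d^4_{2,-3}(1.3536) = -0.512491 +0.110258 = -0.402233
|D^4_{2,-3}|² = |d^4_{2,-3}(β)|² = (-0.402233)² = 0.161792 (the z-rotation phases have unit modulus)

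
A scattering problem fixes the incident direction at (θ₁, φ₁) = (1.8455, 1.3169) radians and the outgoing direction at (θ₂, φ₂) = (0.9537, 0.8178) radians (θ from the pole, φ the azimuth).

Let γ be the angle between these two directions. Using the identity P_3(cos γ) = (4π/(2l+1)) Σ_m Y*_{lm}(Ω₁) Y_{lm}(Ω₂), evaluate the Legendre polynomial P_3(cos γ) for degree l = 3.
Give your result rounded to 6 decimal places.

-0.421419

Expand P_3 via completeness: Σ_{m} conj(Y_{3,m}) at Ω₁ times Y_{3,m} at Ω₂ —
  term(m=-3) = +0.006183+0.083974i   from Y*(Ω₁)=-0.256755-0.269228i, Y(Ω₂)=-0.174815-0.143751i
  term(m=-2) = -0.054737-0.084911i   from Y*(Ω₁)=+0.224420-0.124882i, Y(Ω₂)=-0.025473-0.392534i
  term(m=-1) = -0.030681-0.016725i   from Y*(Ω₁)=-0.049386-0.190315i, Y(Ω₂)=+0.121534-0.129676i
  term(m=+0) = -0.076277+0.000000i   from Y*(Ω₁)=+0.266442-0.000000i, Y(Ω₂)=-0.286281+0.000000i
  term(m=+1) = -0.030681+0.016725i   from Y*(Ω₁)=+0.049386-0.190315i, Y(Ω₂)=-0.121534-0.129676i
  term(m=+2) = -0.054737+0.084911i   from Y*(Ω₁)=+0.224420+0.124882i, Y(Ω₂)=-0.025473+0.392534i
  term(m=+3) = +0.006183-0.083974i   from Y*(Ω₁)=+0.256755-0.269228i, Y(Ω₂)=+0.174815-0.143751i
Accumulated sum -0.234748+0.000000i; after 4π/(2l+1) scaling, -0.421419+0.000000i ⇒ P_3 = -0.421419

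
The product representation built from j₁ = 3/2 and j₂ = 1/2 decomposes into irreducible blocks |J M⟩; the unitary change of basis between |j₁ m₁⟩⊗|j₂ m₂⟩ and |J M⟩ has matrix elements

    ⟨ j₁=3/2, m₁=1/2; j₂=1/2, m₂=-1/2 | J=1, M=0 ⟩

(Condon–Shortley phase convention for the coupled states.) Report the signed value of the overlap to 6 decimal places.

j₁+j₂−J=1  J+j₁−j₂=2  J−j₁+j₂=0  j₁+j₂+J+1=4
(j₁±m₁, j₂±m₂, J±M) = (2,1,0,1,1,1)
P² = 1/2
sum k=0..0:
  [0] +1/1 = 1
S = 1
C² = P²·S² = 1/2 ; C = +0.707107

+√(1/2) = +0.707107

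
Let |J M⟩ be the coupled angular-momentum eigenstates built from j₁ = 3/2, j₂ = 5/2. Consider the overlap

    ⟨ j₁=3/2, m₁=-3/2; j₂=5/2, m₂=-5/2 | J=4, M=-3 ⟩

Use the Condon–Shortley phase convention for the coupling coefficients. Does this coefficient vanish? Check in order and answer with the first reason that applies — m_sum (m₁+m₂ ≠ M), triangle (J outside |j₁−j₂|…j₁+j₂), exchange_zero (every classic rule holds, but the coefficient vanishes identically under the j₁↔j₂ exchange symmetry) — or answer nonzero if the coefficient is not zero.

m-sum: m₁+m₂ = -3/2+(-5/2) = -4, M = -3  ✗ ⇒ coefficient is 0

m_sum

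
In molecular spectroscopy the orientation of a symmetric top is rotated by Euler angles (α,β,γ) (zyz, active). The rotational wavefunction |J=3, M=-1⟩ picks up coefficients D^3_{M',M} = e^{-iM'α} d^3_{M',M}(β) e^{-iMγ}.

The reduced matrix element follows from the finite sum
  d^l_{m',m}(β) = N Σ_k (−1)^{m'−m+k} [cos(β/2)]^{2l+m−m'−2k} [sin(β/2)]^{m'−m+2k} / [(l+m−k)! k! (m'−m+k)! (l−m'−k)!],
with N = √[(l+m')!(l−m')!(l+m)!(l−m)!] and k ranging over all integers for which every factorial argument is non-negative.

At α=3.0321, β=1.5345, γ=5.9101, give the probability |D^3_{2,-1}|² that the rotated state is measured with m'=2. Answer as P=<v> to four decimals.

P=0.1782

Split into d^3_{2,-1}(β=1.5345) × two z-phases.
c=cos(1.534500/2)=0.719822, s=sin(1.534500/2)=0.694158; N=√[120·1·2·24]=75.894664
The bounds max(0,m−m')=0 and min(l+m,l−m')=1 give 2 terms
  k=0: (−1)^3·75.8947/(12)·0.7198^3·0.6942^3 = -0.789008
  k=1: (−1)^4·75.8947/(24)·0.7198^1·0.6942^5 = +0.366875
d^3_{2,-1}(1.5345) = -0.789008 +0.366875 = -0.422133
|D^3_{2,-1}|² = |d^3_{2,-1}(β)|² = (-0.422133)² = 0.178197 (the z-rotation phases have unit modulus)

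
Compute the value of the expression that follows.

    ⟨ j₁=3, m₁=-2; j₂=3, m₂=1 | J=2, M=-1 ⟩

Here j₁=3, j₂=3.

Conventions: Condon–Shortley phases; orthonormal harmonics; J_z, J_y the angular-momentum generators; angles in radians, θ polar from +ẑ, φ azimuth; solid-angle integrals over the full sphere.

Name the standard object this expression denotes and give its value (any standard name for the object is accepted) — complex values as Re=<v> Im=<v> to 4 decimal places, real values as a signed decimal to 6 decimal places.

Clebsch–Gordan coefficient, −√(5/28) ≈ -0.422577

This is a Clebsch–Gordan (vector-coupling) coefficient.
√[5·4!2!2!/9! · 1!5!4!2!1!3!] = √(320/7)
  +(−1)^3/∏(3,1,2,1,0,1)! = -1/12  (running -1/12)
  +(−1)^4/∏(4,0,1,0,1,2)! = 1/48  (running -1/16)
⟨..|..⟩ = √(320/7)·(-1/16) = -0.422577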